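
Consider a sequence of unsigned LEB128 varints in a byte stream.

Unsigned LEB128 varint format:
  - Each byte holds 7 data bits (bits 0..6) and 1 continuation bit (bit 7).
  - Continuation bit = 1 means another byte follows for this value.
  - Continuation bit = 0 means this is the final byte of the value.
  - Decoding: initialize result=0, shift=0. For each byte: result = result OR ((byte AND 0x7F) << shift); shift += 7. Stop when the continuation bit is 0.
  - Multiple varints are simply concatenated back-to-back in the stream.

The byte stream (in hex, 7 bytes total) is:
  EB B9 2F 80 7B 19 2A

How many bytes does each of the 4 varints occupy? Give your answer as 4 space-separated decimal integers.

  byte[0]=0xEB cont=1 payload=0x6B=107: acc |= 107<<0 -> acc=107 shift=7
  byte[1]=0xB9 cont=1 payload=0x39=57: acc |= 57<<7 -> acc=7403 shift=14
  byte[2]=0x2F cont=0 payload=0x2F=47: acc |= 47<<14 -> acc=777451 shift=21 [end]
Varint 1: bytes[0:3] = EB B9 2F -> value 777451 (3 byte(s))
  byte[3]=0x80 cont=1 payload=0x00=0: acc |= 0<<0 -> acc=0 shift=7
  byte[4]=0x7B cont=0 payload=0x7B=123: acc |= 123<<7 -> acc=15744 shift=14 [end]
Varint 2: bytes[3:5] = 80 7B -> value 15744 (2 byte(s))
  byte[5]=0x19 cont=0 payload=0x19=25: acc |= 25<<0 -> acc=25 shift=7 [end]
Varint 3: bytes[5:6] = 19 -> value 25 (1 byte(s))
  byte[6]=0x2A cont=0 payload=0x2A=42: acc |= 42<<0 -> acc=42 shift=7 [end]
Varint 4: bytes[6:7] = 2A -> value 42 (1 byte(s))

Answer: 3 2 1 1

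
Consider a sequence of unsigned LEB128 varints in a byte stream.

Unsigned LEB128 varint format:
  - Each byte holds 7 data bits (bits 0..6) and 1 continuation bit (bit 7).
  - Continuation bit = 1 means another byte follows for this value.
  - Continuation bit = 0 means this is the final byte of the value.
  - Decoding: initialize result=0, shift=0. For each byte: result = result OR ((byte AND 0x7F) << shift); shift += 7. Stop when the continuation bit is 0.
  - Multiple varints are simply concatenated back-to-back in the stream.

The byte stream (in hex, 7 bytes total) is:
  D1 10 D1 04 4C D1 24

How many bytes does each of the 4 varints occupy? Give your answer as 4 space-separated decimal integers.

Answer: 2 2 1 2

Derivation:
  byte[0]=0xD1 cont=1 payload=0x51=81: acc |= 81<<0 -> acc=81 shift=7
  byte[1]=0x10 cont=0 payload=0x10=16: acc |= 16<<7 -> acc=2129 shift=14 [end]
Varint 1: bytes[0:2] = D1 10 -> value 2129 (2 byte(s))
  byte[2]=0xD1 cont=1 payload=0x51=81: acc |= 81<<0 -> acc=81 shift=7
  byte[3]=0x04 cont=0 payload=0x04=4: acc |= 4<<7 -> acc=593 shift=14 [end]
Varint 2: bytes[2:4] = D1 04 -> value 593 (2 byte(s))
  byte[4]=0x4C cont=0 payload=0x4C=76: acc |= 76<<0 -> acc=76 shift=7 [end]
Varint 3: bytes[4:5] = 4C -> value 76 (1 byte(s))
  byte[5]=0xD1 cont=1 payload=0x51=81: acc |= 81<<0 -> acc=81 shift=7
  byte[6]=0x24 cont=0 payload=0x24=36: acc |= 36<<7 -> acc=4689 shift=14 [end]
Varint 4: bytes[5:7] = D1 24 -> value 4689 (2 byte(s))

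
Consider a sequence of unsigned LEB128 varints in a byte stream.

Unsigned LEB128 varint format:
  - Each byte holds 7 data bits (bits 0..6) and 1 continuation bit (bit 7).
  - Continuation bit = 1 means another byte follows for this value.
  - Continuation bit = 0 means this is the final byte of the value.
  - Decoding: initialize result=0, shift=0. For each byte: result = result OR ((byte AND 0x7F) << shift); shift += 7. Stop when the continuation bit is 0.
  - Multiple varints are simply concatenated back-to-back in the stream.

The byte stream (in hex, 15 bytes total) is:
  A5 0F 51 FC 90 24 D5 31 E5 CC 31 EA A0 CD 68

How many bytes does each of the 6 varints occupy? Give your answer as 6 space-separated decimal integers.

  byte[0]=0xA5 cont=1 payload=0x25=37: acc |= 37<<0 -> acc=37 shift=7
  byte[1]=0x0F cont=0 payload=0x0F=15: acc |= 15<<7 -> acc=1957 shift=14 [end]
Varint 1: bytes[0:2] = A5 0F -> value 1957 (2 byte(s))
  byte[2]=0x51 cont=0 payload=0x51=81: acc |= 81<<0 -> acc=81 shift=7 [end]
Varint 2: bytes[2:3] = 51 -> value 81 (1 byte(s))
  byte[3]=0xFC cont=1 payload=0x7C=124: acc |= 124<<0 -> acc=124 shift=7
  byte[4]=0x90 cont=1 payload=0x10=16: acc |= 16<<7 -> acc=2172 shift=14
  byte[5]=0x24 cont=0 payload=0x24=36: acc |= 36<<14 -> acc=591996 shift=21 [end]
Varint 3: bytes[3:6] = FC 90 24 -> value 591996 (3 byte(s))
  byte[6]=0xD5 cont=1 payload=0x55=85: acc |= 85<<0 -> acc=85 shift=7
  byte[7]=0x31 cont=0 payload=0x31=49: acc |= 49<<7 -> acc=6357 shift=14 [end]
Varint 4: bytes[6:8] = D5 31 -> value 6357 (2 byte(s))
  byte[8]=0xE5 cont=1 payload=0x65=101: acc |= 101<<0 -> acc=101 shift=7
  byte[9]=0xCC cont=1 payload=0x4C=76: acc |= 76<<7 -> acc=9829 shift=14
  byte[10]=0x31 cont=0 payload=0x31=49: acc |= 49<<14 -> acc=812645 shift=21 [end]
Varint 5: bytes[8:11] = E5 CC 31 -> value 812645 (3 byte(s))
  byte[11]=0xEA cont=1 payload=0x6A=106: acc |= 106<<0 -> acc=106 shift=7
  byte[12]=0xA0 cont=1 payload=0x20=32: acc |= 32<<7 -> acc=4202 shift=14
  byte[13]=0xCD cont=1 payload=0x4D=77: acc |= 77<<14 -> acc=1265770 shift=21
  byte[14]=0x68 cont=0 payload=0x68=104: acc |= 104<<21 -> acc=219369578 shift=28 [end]
Varint 6: bytes[11:15] = EA A0 CD 68 -> value 219369578 (4 byte(s))

Answer: 2 1 3 2 3 4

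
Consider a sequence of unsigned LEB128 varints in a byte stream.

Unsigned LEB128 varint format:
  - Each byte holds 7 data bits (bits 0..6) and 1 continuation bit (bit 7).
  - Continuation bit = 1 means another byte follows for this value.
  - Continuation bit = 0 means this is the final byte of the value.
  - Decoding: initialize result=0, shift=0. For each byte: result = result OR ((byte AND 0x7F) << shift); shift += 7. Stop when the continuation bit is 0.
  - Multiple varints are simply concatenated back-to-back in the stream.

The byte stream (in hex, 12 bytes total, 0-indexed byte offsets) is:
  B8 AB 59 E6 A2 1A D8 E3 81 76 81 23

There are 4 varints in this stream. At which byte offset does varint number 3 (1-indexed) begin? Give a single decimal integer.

Answer: 6

Derivation:
  byte[0]=0xB8 cont=1 payload=0x38=56: acc |= 56<<0 -> acc=56 shift=7
  byte[1]=0xAB cont=1 payload=0x2B=43: acc |= 43<<7 -> acc=5560 shift=14
  byte[2]=0x59 cont=0 payload=0x59=89: acc |= 89<<14 -> acc=1463736 shift=21 [end]
Varint 1: bytes[0:3] = B8 AB 59 -> value 1463736 (3 byte(s))
  byte[3]=0xE6 cont=1 payload=0x66=102: acc |= 102<<0 -> acc=102 shift=7
  byte[4]=0xA2 cont=1 payload=0x22=34: acc |= 34<<7 -> acc=4454 shift=14
  byte[5]=0x1A cont=0 payload=0x1A=26: acc |= 26<<14 -> acc=430438 shift=21 [end]
Varint 2: bytes[3:6] = E6 A2 1A -> value 430438 (3 byte(s))
  byte[6]=0xD8 cont=1 payload=0x58=88: acc |= 88<<0 -> acc=88 shift=7
  byte[7]=0xE3 cont=1 payload=0x63=99: acc |= 99<<7 -> acc=12760 shift=14
  byte[8]=0x81 cont=1 payload=0x01=1: acc |= 1<<14 -> acc=29144 shift=21
  byte[9]=0x76 cont=0 payload=0x76=118: acc |= 118<<21 -> acc=247493080 shift=28 [end]
Varint 3: bytes[6:10] = D8 E3 81 76 -> value 247493080 (4 byte(s))
  byte[10]=0x81 cont=1 payload=0x01=1: acc |= 1<<0 -> acc=1 shift=7
  byte[11]=0x23 cont=0 payload=0x23=35: acc |= 35<<7 -> acc=4481 shift=14 [end]
Varint 4: bytes[10:12] = 81 23 -> value 4481 (2 byte(s))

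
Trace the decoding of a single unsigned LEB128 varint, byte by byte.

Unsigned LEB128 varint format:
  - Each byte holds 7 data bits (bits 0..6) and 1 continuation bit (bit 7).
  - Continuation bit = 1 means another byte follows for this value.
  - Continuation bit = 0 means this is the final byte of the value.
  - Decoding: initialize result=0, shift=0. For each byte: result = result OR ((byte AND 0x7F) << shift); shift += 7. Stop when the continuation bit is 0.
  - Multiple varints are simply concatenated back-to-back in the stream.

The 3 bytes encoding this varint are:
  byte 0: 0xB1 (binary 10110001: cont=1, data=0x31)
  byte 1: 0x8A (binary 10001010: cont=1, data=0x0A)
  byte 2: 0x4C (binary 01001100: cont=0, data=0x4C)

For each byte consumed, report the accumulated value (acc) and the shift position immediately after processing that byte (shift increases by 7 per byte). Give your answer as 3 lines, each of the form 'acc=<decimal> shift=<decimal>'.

byte 0=0xB1: payload=0x31=49, contrib = 49<<0 = 49; acc -> 49, shift -> 7
byte 1=0x8A: payload=0x0A=10, contrib = 10<<7 = 1280; acc -> 1329, shift -> 14
byte 2=0x4C: payload=0x4C=76, contrib = 76<<14 = 1245184; acc -> 1246513, shift -> 21

Answer: acc=49 shift=7
acc=1329 shift=14
acc=1246513 shift=21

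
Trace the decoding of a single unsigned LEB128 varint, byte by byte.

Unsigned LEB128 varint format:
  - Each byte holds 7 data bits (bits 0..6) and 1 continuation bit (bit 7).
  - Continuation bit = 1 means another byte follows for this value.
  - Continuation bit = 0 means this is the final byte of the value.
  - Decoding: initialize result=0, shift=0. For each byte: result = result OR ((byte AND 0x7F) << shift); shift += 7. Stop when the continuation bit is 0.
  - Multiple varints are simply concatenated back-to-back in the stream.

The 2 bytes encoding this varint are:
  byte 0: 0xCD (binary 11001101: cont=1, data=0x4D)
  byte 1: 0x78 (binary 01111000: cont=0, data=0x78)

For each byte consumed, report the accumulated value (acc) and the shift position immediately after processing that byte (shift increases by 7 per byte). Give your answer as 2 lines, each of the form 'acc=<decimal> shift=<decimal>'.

Answer: acc=77 shift=7
acc=15437 shift=14

Derivation:
byte 0=0xCD: payload=0x4D=77, contrib = 77<<0 = 77; acc -> 77, shift -> 7
byte 1=0x78: payload=0x78=120, contrib = 120<<7 = 15360; acc -> 15437, shift -> 14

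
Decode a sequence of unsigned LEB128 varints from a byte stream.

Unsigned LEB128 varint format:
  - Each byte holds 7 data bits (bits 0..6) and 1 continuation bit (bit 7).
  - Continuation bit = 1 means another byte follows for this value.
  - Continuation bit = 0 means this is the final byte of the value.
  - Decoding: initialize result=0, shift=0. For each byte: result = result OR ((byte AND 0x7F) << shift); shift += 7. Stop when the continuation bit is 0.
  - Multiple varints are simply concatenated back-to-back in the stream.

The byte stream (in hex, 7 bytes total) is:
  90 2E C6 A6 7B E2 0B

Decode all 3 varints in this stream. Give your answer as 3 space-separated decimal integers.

Answer: 5904 2020166 1506

Derivation:
  byte[0]=0x90 cont=1 payload=0x10=16: acc |= 16<<0 -> acc=16 shift=7
  byte[1]=0x2E cont=0 payload=0x2E=46: acc |= 46<<7 -> acc=5904 shift=14 [end]
Varint 1: bytes[0:2] = 90 2E -> value 5904 (2 byte(s))
  byte[2]=0xC6 cont=1 payload=0x46=70: acc |= 70<<0 -> acc=70 shift=7
  byte[3]=0xA6 cont=1 payload=0x26=38: acc |= 38<<7 -> acc=4934 shift=14
  byte[4]=0x7B cont=0 payload=0x7B=123: acc |= 123<<14 -> acc=2020166 shift=21 [end]
Varint 2: bytes[2:5] = C6 A6 7B -> value 2020166 (3 byte(s))
  byte[5]=0xE2 cont=1 payload=0x62=98: acc |= 98<<0 -> acc=98 shift=7
  byte[6]=0x0B cont=0 payload=0x0B=11: acc |= 11<<7 -> acc=1506 shift=14 [end]
Varint 3: bytes[5:7] = E2 0B -> value 1506 (2 byte(s))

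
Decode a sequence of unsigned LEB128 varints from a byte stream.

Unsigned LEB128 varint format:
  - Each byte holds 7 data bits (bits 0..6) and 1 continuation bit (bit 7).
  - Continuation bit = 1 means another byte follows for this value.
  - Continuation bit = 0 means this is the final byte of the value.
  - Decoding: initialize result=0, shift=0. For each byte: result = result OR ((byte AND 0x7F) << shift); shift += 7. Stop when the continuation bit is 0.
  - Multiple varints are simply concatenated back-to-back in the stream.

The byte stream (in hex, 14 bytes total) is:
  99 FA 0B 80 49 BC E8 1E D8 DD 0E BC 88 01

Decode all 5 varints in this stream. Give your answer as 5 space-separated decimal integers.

  byte[0]=0x99 cont=1 payload=0x19=25: acc |= 25<<0 -> acc=25 shift=7
  byte[1]=0xFA cont=1 payload=0x7A=122: acc |= 122<<7 -> acc=15641 shift=14
  byte[2]=0x0B cont=0 payload=0x0B=11: acc |= 11<<14 -> acc=195865 shift=21 [end]
Varint 1: bytes[0:3] = 99 FA 0B -> value 195865 (3 byte(s))
  byte[3]=0x80 cont=1 payload=0x00=0: acc |= 0<<0 -> acc=0 shift=7
  byte[4]=0x49 cont=0 payload=0x49=73: acc |= 73<<7 -> acc=9344 shift=14 [end]
Varint 2: bytes[3:5] = 80 49 -> value 9344 (2 byte(s))
  byte[5]=0xBC cont=1 payload=0x3C=60: acc |= 60<<0 -> acc=60 shift=7
  byte[6]=0xE8 cont=1 payload=0x68=104: acc |= 104<<7 -> acc=13372 shift=14
  byte[7]=0x1E cont=0 payload=0x1E=30: acc |= 30<<14 -> acc=504892 shift=21 [end]
Varint 3: bytes[5:8] = BC E8 1E -> value 504892 (3 byte(s))
  byte[8]=0xD8 cont=1 payload=0x58=88: acc |= 88<<0 -> acc=88 shift=7
  byte[9]=0xDD cont=1 payload=0x5D=93: acc |= 93<<7 -> acc=11992 shift=14
  byte[10]=0x0E cont=0 payload=0x0E=14: acc |= 14<<14 -> acc=241368 shift=21 [end]
Varint 4: bytes[8:11] = D8 DD 0E -> value 241368 (3 byte(s))
  byte[11]=0xBC cont=1 payload=0x3C=60: acc |= 60<<0 -> acc=60 shift=7
  byte[12]=0x88 cont=1 payload=0x08=8: acc |= 8<<7 -> acc=1084 shift=14
  byte[13]=0x01 cont=0 payload=0x01=1: acc |= 1<<14 -> acc=17468 shift=21 [end]
Varint 5: bytes[11:14] = BC 88 01 -> value 17468 (3 byte(s))

Answer: 195865 9344 504892 241368 17468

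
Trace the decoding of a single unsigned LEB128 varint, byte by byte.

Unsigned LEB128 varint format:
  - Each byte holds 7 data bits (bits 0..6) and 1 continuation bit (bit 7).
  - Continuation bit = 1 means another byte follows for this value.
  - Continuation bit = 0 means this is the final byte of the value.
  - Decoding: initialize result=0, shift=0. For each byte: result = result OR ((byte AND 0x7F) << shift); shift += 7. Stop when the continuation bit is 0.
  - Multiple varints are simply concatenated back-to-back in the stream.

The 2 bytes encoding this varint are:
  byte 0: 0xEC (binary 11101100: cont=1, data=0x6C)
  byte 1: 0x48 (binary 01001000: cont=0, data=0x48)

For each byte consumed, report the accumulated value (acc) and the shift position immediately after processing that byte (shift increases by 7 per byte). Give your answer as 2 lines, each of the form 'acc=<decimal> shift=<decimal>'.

byte 0=0xEC: payload=0x6C=108, contrib = 108<<0 = 108; acc -> 108, shift -> 7
byte 1=0x48: payload=0x48=72, contrib = 72<<7 = 9216; acc -> 9324, shift -> 14

Answer: acc=108 shift=7
acc=9324 shift=14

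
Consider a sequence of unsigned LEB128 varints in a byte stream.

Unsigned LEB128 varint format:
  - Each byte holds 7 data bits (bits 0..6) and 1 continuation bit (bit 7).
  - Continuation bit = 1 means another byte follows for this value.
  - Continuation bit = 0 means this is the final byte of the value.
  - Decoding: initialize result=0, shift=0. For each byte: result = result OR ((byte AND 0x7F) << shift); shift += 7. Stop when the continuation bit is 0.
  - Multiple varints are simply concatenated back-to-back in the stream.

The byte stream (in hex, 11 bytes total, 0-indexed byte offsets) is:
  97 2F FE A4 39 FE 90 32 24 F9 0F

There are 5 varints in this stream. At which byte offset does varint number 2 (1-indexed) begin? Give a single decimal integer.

  byte[0]=0x97 cont=1 payload=0x17=23: acc |= 23<<0 -> acc=23 shift=7
  byte[1]=0x2F cont=0 payload=0x2F=47: acc |= 47<<7 -> acc=6039 shift=14 [end]
Varint 1: bytes[0:2] = 97 2F -> value 6039 (2 byte(s))
  byte[2]=0xFE cont=1 payload=0x7E=126: acc |= 126<<0 -> acc=126 shift=7
  byte[3]=0xA4 cont=1 payload=0x24=36: acc |= 36<<7 -> acc=4734 shift=14
  byte[4]=0x39 cont=0 payload=0x39=57: acc |= 57<<14 -> acc=938622 shift=21 [end]
Varint 2: bytes[2:5] = FE A4 39 -> value 938622 (3 byte(s))
  byte[5]=0xFE cont=1 payload=0x7E=126: acc |= 126<<0 -> acc=126 shift=7
  byte[6]=0x90 cont=1 payload=0x10=16: acc |= 16<<7 -> acc=2174 shift=14
  byte[7]=0x32 cont=0 payload=0x32=50: acc |= 50<<14 -> acc=821374 shift=21 [end]
Varint 3: bytes[5:8] = FE 90 32 -> value 821374 (3 byte(s))
  byte[8]=0x24 cont=0 payload=0x24=36: acc |= 36<<0 -> acc=36 shift=7 [end]
Varint 4: bytes[8:9] = 24 -> value 36 (1 byte(s))
  byte[9]=0xF9 cont=1 payload=0x79=121: acc |= 121<<0 -> acc=121 shift=7
  byte[10]=0x0F cont=0 payload=0x0F=15: acc |= 15<<7 -> acc=2041 shift=14 [end]
Varint 5: bytes[9:11] = F9 0F -> value 2041 (2 byte(s))

Answer: 2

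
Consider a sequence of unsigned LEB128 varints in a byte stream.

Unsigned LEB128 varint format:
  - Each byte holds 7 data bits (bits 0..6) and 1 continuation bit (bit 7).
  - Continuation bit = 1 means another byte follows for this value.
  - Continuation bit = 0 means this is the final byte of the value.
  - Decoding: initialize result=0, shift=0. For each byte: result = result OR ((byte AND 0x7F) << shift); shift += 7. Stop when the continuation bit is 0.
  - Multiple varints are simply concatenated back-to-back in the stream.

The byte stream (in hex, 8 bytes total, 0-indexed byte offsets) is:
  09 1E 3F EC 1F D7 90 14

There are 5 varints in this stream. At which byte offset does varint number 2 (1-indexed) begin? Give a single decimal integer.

  byte[0]=0x09 cont=0 payload=0x09=9: acc |= 9<<0 -> acc=9 shift=7 [end]
Varint 1: bytes[0:1] = 09 -> value 9 (1 byte(s))
  byte[1]=0x1E cont=0 payload=0x1E=30: acc |= 30<<0 -> acc=30 shift=7 [end]
Varint 2: bytes[1:2] = 1E -> value 30 (1 byte(s))
  byte[2]=0x3F cont=0 payload=0x3F=63: acc |= 63<<0 -> acc=63 shift=7 [end]
Varint 3: bytes[2:3] = 3F -> value 63 (1 byte(s))
  byte[3]=0xEC cont=1 payload=0x6C=108: acc |= 108<<0 -> acc=108 shift=7
  byte[4]=0x1F cont=0 payload=0x1F=31: acc |= 31<<7 -> acc=4076 shift=14 [end]
Varint 4: bytes[3:5] = EC 1F -> value 4076 (2 byte(s))
  byte[5]=0xD7 cont=1 payload=0x57=87: acc |= 87<<0 -> acc=87 shift=7
  byte[6]=0x90 cont=1 payload=0x10=16: acc |= 16<<7 -> acc=2135 shift=14
  byte[7]=0x14 cont=0 payload=0x14=20: acc |= 20<<14 -> acc=329815 shift=21 [end]
Varint 5: bytes[5:8] = D7 90 14 -> value 329815 (3 byte(s))

Answer: 1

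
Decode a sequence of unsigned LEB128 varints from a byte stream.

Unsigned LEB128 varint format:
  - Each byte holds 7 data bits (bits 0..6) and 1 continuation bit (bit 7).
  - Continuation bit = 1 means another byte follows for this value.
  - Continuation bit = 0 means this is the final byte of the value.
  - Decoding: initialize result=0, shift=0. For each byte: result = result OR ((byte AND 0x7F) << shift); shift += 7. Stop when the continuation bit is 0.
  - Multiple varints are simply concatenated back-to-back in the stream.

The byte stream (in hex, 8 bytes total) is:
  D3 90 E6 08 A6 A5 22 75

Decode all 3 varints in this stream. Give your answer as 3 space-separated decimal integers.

Answer: 18450515 561830 117

Derivation:
  byte[0]=0xD3 cont=1 payload=0x53=83: acc |= 83<<0 -> acc=83 shift=7
  byte[1]=0x90 cont=1 payload=0x10=16: acc |= 16<<7 -> acc=2131 shift=14
  byte[2]=0xE6 cont=1 payload=0x66=102: acc |= 102<<14 -> acc=1673299 shift=21
  byte[3]=0x08 cont=0 payload=0x08=8: acc |= 8<<21 -> acc=18450515 shift=28 [end]
Varint 1: bytes[0:4] = D3 90 E6 08 -> value 18450515 (4 byte(s))
  byte[4]=0xA6 cont=1 payload=0x26=38: acc |= 38<<0 -> acc=38 shift=7
  byte[5]=0xA5 cont=1 payload=0x25=37: acc |= 37<<7 -> acc=4774 shift=14
  byte[6]=0x22 cont=0 payload=0x22=34: acc |= 34<<14 -> acc=561830 shift=21 [end]
Varint 2: bytes[4:7] = A6 A5 22 -> value 561830 (3 byte(s))
  byte[7]=0x75 cont=0 payload=0x75=117: acc |= 117<<0 -> acc=117 shift=7 [end]
Varint 3: bytes[7:8] = 75 -> value 117 (1 byte(s))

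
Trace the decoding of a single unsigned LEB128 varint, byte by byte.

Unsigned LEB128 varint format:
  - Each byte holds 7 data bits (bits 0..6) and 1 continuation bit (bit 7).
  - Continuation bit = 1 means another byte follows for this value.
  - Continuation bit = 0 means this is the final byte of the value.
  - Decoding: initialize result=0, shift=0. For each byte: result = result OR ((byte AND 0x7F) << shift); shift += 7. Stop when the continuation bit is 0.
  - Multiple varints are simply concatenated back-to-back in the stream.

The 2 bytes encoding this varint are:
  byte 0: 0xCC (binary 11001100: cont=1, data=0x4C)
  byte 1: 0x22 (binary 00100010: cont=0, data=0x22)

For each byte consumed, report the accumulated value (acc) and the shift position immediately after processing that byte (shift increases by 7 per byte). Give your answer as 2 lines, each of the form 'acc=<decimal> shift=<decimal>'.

byte 0=0xCC: payload=0x4C=76, contrib = 76<<0 = 76; acc -> 76, shift -> 7
byte 1=0x22: payload=0x22=34, contrib = 34<<7 = 4352; acc -> 4428, shift -> 14

Answer: acc=76 shift=7
acc=4428 shift=14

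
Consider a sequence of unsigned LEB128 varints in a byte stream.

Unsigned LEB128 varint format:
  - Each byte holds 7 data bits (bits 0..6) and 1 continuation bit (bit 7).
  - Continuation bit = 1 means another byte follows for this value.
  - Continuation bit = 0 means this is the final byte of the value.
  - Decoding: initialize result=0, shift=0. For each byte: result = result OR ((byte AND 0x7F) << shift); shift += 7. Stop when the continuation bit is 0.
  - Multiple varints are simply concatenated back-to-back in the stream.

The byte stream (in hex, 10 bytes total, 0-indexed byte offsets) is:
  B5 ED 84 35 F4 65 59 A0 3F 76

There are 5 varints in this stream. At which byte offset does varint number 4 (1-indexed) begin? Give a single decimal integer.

  byte[0]=0xB5 cont=1 payload=0x35=53: acc |= 53<<0 -> acc=53 shift=7
  byte[1]=0xED cont=1 payload=0x6D=109: acc |= 109<<7 -> acc=14005 shift=14
  byte[2]=0x84 cont=1 payload=0x04=4: acc |= 4<<14 -> acc=79541 shift=21
  byte[3]=0x35 cont=0 payload=0x35=53: acc |= 53<<21 -> acc=111228597 shift=28 [end]
Varint 1: bytes[0:4] = B5 ED 84 35 -> value 111228597 (4 byte(s))
  byte[4]=0xF4 cont=1 payload=0x74=116: acc |= 116<<0 -> acc=116 shift=7
  byte[5]=0x65 cont=0 payload=0x65=101: acc |= 101<<7 -> acc=13044 shift=14 [end]
Varint 2: bytes[4:6] = F4 65 -> value 13044 (2 byte(s))
  byte[6]=0x59 cont=0 payload=0x59=89: acc |= 89<<0 -> acc=89 shift=7 [end]
Varint 3: bytes[6:7] = 59 -> value 89 (1 byte(s))
  byte[7]=0xA0 cont=1 payload=0x20=32: acc |= 32<<0 -> acc=32 shift=7
  byte[8]=0x3F cont=0 payload=0x3F=63: acc |= 63<<7 -> acc=8096 shift=14 [end]
Varint 4: bytes[7:9] = A0 3F -> value 8096 (2 byte(s))
  byte[9]=0x76 cont=0 payload=0x76=118: acc |= 118<<0 -> acc=118 shift=7 [end]
Varint 5: bytes[9:10] = 76 -> value 118 (1 byte(s))

Answer: 7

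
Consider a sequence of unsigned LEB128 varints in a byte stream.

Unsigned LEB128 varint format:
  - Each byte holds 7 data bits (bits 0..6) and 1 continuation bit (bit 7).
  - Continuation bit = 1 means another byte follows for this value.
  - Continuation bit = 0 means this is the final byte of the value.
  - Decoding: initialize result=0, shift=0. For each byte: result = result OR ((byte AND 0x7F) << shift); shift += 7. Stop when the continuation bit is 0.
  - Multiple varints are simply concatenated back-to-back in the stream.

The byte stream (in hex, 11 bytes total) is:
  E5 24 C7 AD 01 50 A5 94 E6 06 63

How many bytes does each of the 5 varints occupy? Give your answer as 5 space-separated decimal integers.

Answer: 2 3 1 4 1

Derivation:
  byte[0]=0xE5 cont=1 payload=0x65=101: acc |= 101<<0 -> acc=101 shift=7
  byte[1]=0x24 cont=0 payload=0x24=36: acc |= 36<<7 -> acc=4709 shift=14 [end]
Varint 1: bytes[0:2] = E5 24 -> value 4709 (2 byte(s))
  byte[2]=0xC7 cont=1 payload=0x47=71: acc |= 71<<0 -> acc=71 shift=7
  byte[3]=0xAD cont=1 payload=0x2D=45: acc |= 45<<7 -> acc=5831 shift=14
  byte[4]=0x01 cont=0 payload=0x01=1: acc |= 1<<14 -> acc=22215 shift=21 [end]
Varint 2: bytes[2:5] = C7 AD 01 -> value 22215 (3 byte(s))
  byte[5]=0x50 cont=0 payload=0x50=80: acc |= 80<<0 -> acc=80 shift=7 [end]
Varint 3: bytes[5:6] = 50 -> value 80 (1 byte(s))
  byte[6]=0xA5 cont=1 payload=0x25=37: acc |= 37<<0 -> acc=37 shift=7
  byte[7]=0x94 cont=1 payload=0x14=20: acc |= 20<<7 -> acc=2597 shift=14
  byte[8]=0xE6 cont=1 payload=0x66=102: acc |= 102<<14 -> acc=1673765 shift=21
  byte[9]=0x06 cont=0 payload=0x06=6: acc |= 6<<21 -> acc=14256677 shift=28 [end]
Varint 4: bytes[6:10] = A5 94 E6 06 -> value 14256677 (4 byte(s))
  byte[10]=0x63 cont=0 payload=0x63=99: acc |= 99<<0 -> acc=99 shift=7 [end]
Varint 5: bytes[10:11] = 63 -> value 99 (1 byte(s))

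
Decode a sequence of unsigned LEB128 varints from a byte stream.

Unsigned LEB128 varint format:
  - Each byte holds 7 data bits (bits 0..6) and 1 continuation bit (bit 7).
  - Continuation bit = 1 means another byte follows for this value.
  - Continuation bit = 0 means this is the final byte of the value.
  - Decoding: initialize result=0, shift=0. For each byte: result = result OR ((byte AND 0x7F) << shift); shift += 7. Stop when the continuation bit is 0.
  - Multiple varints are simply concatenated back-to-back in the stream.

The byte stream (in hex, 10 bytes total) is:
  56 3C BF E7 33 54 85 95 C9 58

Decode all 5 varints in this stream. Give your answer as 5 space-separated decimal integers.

  byte[0]=0x56 cont=0 payload=0x56=86: acc |= 86<<0 -> acc=86 shift=7 [end]
Varint 1: bytes[0:1] = 56 -> value 86 (1 byte(s))
  byte[1]=0x3C cont=0 payload=0x3C=60: acc |= 60<<0 -> acc=60 shift=7 [end]
Varint 2: bytes[1:2] = 3C -> value 60 (1 byte(s))
  byte[2]=0xBF cont=1 payload=0x3F=63: acc |= 63<<0 -> acc=63 shift=7
  byte[3]=0xE7 cont=1 payload=0x67=103: acc |= 103<<7 -> acc=13247 shift=14
  byte[4]=0x33 cont=0 payload=0x33=51: acc |= 51<<14 -> acc=848831 shift=21 [end]
Varint 3: bytes[2:5] = BF E7 33 -> value 848831 (3 byte(s))
  byte[5]=0x54 cont=0 payload=0x54=84: acc |= 84<<0 -> acc=84 shift=7 [end]
Varint 4: bytes[5:6] = 54 -> value 84 (1 byte(s))
  byte[6]=0x85 cont=1 payload=0x05=5: acc |= 5<<0 -> acc=5 shift=7
  byte[7]=0x95 cont=1 payload=0x15=21: acc |= 21<<7 -> acc=2693 shift=14
  byte[8]=0xC9 cont=1 payload=0x49=73: acc |= 73<<14 -> acc=1198725 shift=21
  byte[9]=0x58 cont=0 payload=0x58=88: acc |= 88<<21 -> acc=185748101 shift=28 [end]
Varint 5: bytes[6:10] = 85 95 C9 58 -> value 185748101 (4 byte(s))

Answer: 86 60 848831 84 185748101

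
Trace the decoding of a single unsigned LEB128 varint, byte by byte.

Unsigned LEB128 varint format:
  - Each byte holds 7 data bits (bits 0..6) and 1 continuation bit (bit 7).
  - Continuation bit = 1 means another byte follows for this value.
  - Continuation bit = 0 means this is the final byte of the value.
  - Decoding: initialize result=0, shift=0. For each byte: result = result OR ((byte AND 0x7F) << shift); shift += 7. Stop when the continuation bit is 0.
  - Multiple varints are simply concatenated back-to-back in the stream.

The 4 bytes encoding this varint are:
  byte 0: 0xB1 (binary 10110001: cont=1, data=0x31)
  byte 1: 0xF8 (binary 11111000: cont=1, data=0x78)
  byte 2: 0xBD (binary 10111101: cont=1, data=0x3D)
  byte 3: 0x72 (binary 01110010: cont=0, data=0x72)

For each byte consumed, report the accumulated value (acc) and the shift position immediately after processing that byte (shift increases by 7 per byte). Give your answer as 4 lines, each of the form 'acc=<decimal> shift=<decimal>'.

byte 0=0xB1: payload=0x31=49, contrib = 49<<0 = 49; acc -> 49, shift -> 7
byte 1=0xF8: payload=0x78=120, contrib = 120<<7 = 15360; acc -> 15409, shift -> 14
byte 2=0xBD: payload=0x3D=61, contrib = 61<<14 = 999424; acc -> 1014833, shift -> 21
byte 3=0x72: payload=0x72=114, contrib = 114<<21 = 239075328; acc -> 240090161, shift -> 28

Answer: acc=49 shift=7
acc=15409 shift=14
acc=1014833 shift=21
acc=240090161 shift=28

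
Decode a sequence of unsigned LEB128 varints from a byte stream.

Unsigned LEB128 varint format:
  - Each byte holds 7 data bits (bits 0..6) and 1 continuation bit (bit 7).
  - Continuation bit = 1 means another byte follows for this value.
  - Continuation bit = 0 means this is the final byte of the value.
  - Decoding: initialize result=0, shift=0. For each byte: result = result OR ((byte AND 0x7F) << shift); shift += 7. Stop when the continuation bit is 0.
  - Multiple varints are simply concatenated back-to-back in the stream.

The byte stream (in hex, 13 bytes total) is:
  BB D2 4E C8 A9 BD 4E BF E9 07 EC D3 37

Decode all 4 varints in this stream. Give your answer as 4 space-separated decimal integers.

Answer: 1288507 164582600 128191 911852

Derivation:
  byte[0]=0xBB cont=1 payload=0x3B=59: acc |= 59<<0 -> acc=59 shift=7
  byte[1]=0xD2 cont=1 payload=0x52=82: acc |= 82<<7 -> acc=10555 shift=14
  byte[2]=0x4E cont=0 payload=0x4E=78: acc |= 78<<14 -> acc=1288507 shift=21 [end]
Varint 1: bytes[0:3] = BB D2 4E -> value 1288507 (3 byte(s))
  byte[3]=0xC8 cont=1 payload=0x48=72: acc |= 72<<0 -> acc=72 shift=7
  byte[4]=0xA9 cont=1 payload=0x29=41: acc |= 41<<7 -> acc=5320 shift=14
  byte[5]=0xBD cont=1 payload=0x3D=61: acc |= 61<<14 -> acc=1004744 shift=21
  byte[6]=0x4E cont=0 payload=0x4E=78: acc |= 78<<21 -> acc=164582600 shift=28 [end]
Varint 2: bytes[3:7] = C8 A9 BD 4E -> value 164582600 (4 byte(s))
  byte[7]=0xBF cont=1 payload=0x3F=63: acc |= 63<<0 -> acc=63 shift=7
  byte[8]=0xE9 cont=1 payload=0x69=105: acc |= 105<<7 -> acc=13503 shift=14
  byte[9]=0x07 cont=0 payload=0x07=7: acc |= 7<<14 -> acc=128191 shift=21 [end]
Varint 3: bytes[7:10] = BF E9 07 -> value 128191 (3 byte(s))
  byte[10]=0xEC cont=1 payload=0x6C=108: acc |= 108<<0 -> acc=108 shift=7
  byte[11]=0xD3 cont=1 payload=0x53=83: acc |= 83<<7 -> acc=10732 shift=14
  byte[12]=0x37 cont=0 payload=0x37=55: acc |= 55<<14 -> acc=911852 shift=21 [end]
Varint 4: bytes[10:13] = EC D3 37 -> value 911852 (3 byte(s))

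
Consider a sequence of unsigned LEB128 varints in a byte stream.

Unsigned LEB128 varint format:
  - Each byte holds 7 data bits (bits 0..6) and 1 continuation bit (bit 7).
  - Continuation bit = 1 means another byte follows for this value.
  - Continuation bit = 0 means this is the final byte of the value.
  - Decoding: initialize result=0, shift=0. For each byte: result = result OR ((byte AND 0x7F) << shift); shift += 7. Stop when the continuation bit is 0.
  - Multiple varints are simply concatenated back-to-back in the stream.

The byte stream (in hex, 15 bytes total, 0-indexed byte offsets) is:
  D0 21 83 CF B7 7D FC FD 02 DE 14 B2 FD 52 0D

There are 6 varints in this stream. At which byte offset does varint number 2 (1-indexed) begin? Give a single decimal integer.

Answer: 2

Derivation:
  byte[0]=0xD0 cont=1 payload=0x50=80: acc |= 80<<0 -> acc=80 shift=7
  byte[1]=0x21 cont=0 payload=0x21=33: acc |= 33<<7 -> acc=4304 shift=14 [end]
Varint 1: bytes[0:2] = D0 21 -> value 4304 (2 byte(s))
  byte[2]=0x83 cont=1 payload=0x03=3: acc |= 3<<0 -> acc=3 shift=7
  byte[3]=0xCF cont=1 payload=0x4F=79: acc |= 79<<7 -> acc=10115 shift=14
  byte[4]=0xB7 cont=1 payload=0x37=55: acc |= 55<<14 -> acc=911235 shift=21
  byte[5]=0x7D cont=0 payload=0x7D=125: acc |= 125<<21 -> acc=263055235 shift=28 [end]
Varint 2: bytes[2:6] = 83 CF B7 7D -> value 263055235 (4 byte(s))
  byte[6]=0xFC cont=1 payload=0x7C=124: acc |= 124<<0 -> acc=124 shift=7
  byte[7]=0xFD cont=1 payload=0x7D=125: acc |= 125<<7 -> acc=16124 shift=14
  byte[8]=0x02 cont=0 payload=0x02=2: acc |= 2<<14 -> acc=48892 shift=21 [end]
Varint 3: bytes[6:9] = FC FD 02 -> value 48892 (3 byte(s))
  byte[9]=0xDE cont=1 payload=0x5E=94: acc |= 94<<0 -> acc=94 shift=7
  byte[10]=0x14 cont=0 payload=0x14=20: acc |= 20<<7 -> acc=2654 shift=14 [end]
Varint 4: bytes[9:11] = DE 14 -> value 2654 (2 byte(s))
  byte[11]=0xB2 cont=1 payload=0x32=50: acc |= 50<<0 -> acc=50 shift=7
  byte[12]=0xFD cont=1 payload=0x7D=125: acc |= 125<<7 -> acc=16050 shift=14
  byte[13]=0x52 cont=0 payload=0x52=82: acc |= 82<<14 -> acc=1359538 shift=21 [end]
Varint 5: bytes[11:14] = B2 FD 52 -> value 1359538 (3 byte(s))
  byte[14]=0x0D cont=0 payload=0x0D=13: acc |= 13<<0 -> acc=13 shift=7 [end]
Varint 6: bytes[14:15] = 0D -> value 13 (1 byte(s))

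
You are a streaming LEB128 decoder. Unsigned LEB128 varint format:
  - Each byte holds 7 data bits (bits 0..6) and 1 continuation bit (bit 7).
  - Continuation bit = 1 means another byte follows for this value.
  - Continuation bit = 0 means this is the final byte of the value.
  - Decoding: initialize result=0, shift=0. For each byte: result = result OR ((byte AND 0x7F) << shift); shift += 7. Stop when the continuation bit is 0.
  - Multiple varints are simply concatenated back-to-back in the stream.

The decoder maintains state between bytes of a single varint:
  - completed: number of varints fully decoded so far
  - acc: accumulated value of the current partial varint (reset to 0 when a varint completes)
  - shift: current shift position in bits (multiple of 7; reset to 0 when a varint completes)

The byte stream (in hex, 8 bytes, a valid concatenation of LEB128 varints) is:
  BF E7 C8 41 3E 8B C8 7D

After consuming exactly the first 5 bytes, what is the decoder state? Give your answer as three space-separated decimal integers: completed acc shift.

byte[0]=0xBF cont=1 payload=0x3F: acc |= 63<<0 -> completed=0 acc=63 shift=7
byte[1]=0xE7 cont=1 payload=0x67: acc |= 103<<7 -> completed=0 acc=13247 shift=14
byte[2]=0xC8 cont=1 payload=0x48: acc |= 72<<14 -> completed=0 acc=1192895 shift=21
byte[3]=0x41 cont=0 payload=0x41: varint #1 complete (value=137507775); reset -> completed=1 acc=0 shift=0
byte[4]=0x3E cont=0 payload=0x3E: varint #2 complete (value=62); reset -> completed=2 acc=0 shift=0

Answer: 2 0 0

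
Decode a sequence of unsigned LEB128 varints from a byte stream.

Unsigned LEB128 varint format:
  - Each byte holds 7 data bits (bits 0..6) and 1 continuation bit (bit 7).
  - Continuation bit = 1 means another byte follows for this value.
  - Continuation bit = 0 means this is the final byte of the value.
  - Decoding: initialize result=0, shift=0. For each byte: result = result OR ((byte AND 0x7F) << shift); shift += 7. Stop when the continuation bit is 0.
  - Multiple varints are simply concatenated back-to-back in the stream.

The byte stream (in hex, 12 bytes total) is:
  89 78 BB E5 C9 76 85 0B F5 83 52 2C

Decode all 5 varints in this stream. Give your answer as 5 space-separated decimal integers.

  byte[0]=0x89 cont=1 payload=0x09=9: acc |= 9<<0 -> acc=9 shift=7
  byte[1]=0x78 cont=0 payload=0x78=120: acc |= 120<<7 -> acc=15369 shift=14 [end]
Varint 1: bytes[0:2] = 89 78 -> value 15369 (2 byte(s))
  byte[2]=0xBB cont=1 payload=0x3B=59: acc |= 59<<0 -> acc=59 shift=7
  byte[3]=0xE5 cont=1 payload=0x65=101: acc |= 101<<7 -> acc=12987 shift=14
  byte[4]=0xC9 cont=1 payload=0x49=73: acc |= 73<<14 -> acc=1209019 shift=21
  byte[5]=0x76 cont=0 payload=0x76=118: acc |= 118<<21 -> acc=248672955 shift=28 [end]
Varint 2: bytes[2:6] = BB E5 C9 76 -> value 248672955 (4 byte(s))
  byte[6]=0x85 cont=1 payload=0x05=5: acc |= 5<<0 -> acc=5 shift=7
  byte[7]=0x0B cont=0 payload=0x0B=11: acc |= 11<<7 -> acc=1413 shift=14 [end]
Varint 3: bytes[6:8] = 85 0B -> value 1413 (2 byte(s))
  byte[8]=0xF5 cont=1 payload=0x75=117: acc |= 117<<0 -> acc=117 shift=7
  byte[9]=0x83 cont=1 payload=0x03=3: acc |= 3<<7 -> acc=501 shift=14
  byte[10]=0x52 cont=0 payload=0x52=82: acc |= 82<<14 -> acc=1343989 shift=21 [end]
Varint 4: bytes[8:11] = F5 83 52 -> value 1343989 (3 byte(s))
  byte[11]=0x2C cont=0 payload=0x2C=44: acc |= 44<<0 -> acc=44 shift=7 [end]
Varint 5: bytes[11:12] = 2C -> value 44 (1 byte(s))

Answer: 15369 248672955 1413 1343989 44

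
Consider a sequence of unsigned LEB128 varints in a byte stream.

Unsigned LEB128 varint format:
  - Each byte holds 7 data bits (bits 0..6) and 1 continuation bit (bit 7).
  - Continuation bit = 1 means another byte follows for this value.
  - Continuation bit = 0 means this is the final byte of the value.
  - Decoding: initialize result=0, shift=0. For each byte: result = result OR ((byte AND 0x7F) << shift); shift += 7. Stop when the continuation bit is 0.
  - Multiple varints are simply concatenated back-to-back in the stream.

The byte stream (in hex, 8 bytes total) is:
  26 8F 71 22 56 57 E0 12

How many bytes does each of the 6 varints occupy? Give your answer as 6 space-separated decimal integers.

  byte[0]=0x26 cont=0 payload=0x26=38: acc |= 38<<0 -> acc=38 shift=7 [end]
Varint 1: bytes[0:1] = 26 -> value 38 (1 byte(s))
  byte[1]=0x8F cont=1 payload=0x0F=15: acc |= 15<<0 -> acc=15 shift=7
  byte[2]=0x71 cont=0 payload=0x71=113: acc |= 113<<7 -> acc=14479 shift=14 [end]
Varint 2: bytes[1:3] = 8F 71 -> value 14479 (2 byte(s))
  byte[3]=0x22 cont=0 payload=0x22=34: acc |= 34<<0 -> acc=34 shift=7 [end]
Varint 3: bytes[3:4] = 22 -> value 34 (1 byte(s))
  byte[4]=0x56 cont=0 payload=0x56=86: acc |= 86<<0 -> acc=86 shift=7 [end]
Varint 4: bytes[4:5] = 56 -> value 86 (1 byte(s))
  byte[5]=0x57 cont=0 payload=0x57=87: acc |= 87<<0 -> acc=87 shift=7 [end]
Varint 5: bytes[5:6] = 57 -> value 87 (1 byte(s))
  byte[6]=0xE0 cont=1 payload=0x60=96: acc |= 96<<0 -> acc=96 shift=7
  byte[7]=0x12 cont=0 payload=0x12=18: acc |= 18<<7 -> acc=2400 shift=14 [end]
Varint 6: bytes[6:8] = E0 12 -> value 2400 (2 byte(s))

Answer: 1 2 1 1 1 2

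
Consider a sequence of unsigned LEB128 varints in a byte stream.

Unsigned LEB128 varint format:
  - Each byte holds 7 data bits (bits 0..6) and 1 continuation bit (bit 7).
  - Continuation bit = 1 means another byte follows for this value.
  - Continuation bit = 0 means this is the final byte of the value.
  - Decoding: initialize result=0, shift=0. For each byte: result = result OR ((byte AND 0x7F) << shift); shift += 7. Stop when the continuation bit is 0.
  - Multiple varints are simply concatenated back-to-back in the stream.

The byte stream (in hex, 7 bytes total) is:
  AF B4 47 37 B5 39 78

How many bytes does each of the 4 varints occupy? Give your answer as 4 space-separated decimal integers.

Answer: 3 1 2 1

Derivation:
  byte[0]=0xAF cont=1 payload=0x2F=47: acc |= 47<<0 -> acc=47 shift=7
  byte[1]=0xB4 cont=1 payload=0x34=52: acc |= 52<<7 -> acc=6703 shift=14
  byte[2]=0x47 cont=0 payload=0x47=71: acc |= 71<<14 -> acc=1169967 shift=21 [end]
Varint 1: bytes[0:3] = AF B4 47 -> value 1169967 (3 byte(s))
  byte[3]=0x37 cont=0 payload=0x37=55: acc |= 55<<0 -> acc=55 shift=7 [end]
Varint 2: bytes[3:4] = 37 -> value 55 (1 byte(s))
  byte[4]=0xB5 cont=1 payload=0x35=53: acc |= 53<<0 -> acc=53 shift=7
  byte[5]=0x39 cont=0 payload=0x39=57: acc |= 57<<7 -> acc=7349 shift=14 [end]
Varint 3: bytes[4:6] = B5 39 -> value 7349 (2 byte(s))
  byte[6]=0x78 cont=0 payload=0x78=120: acc |= 120<<0 -> acc=120 shift=7 [end]
Varint 4: bytes[6:7] = 78 -> value 120 (1 byte(s))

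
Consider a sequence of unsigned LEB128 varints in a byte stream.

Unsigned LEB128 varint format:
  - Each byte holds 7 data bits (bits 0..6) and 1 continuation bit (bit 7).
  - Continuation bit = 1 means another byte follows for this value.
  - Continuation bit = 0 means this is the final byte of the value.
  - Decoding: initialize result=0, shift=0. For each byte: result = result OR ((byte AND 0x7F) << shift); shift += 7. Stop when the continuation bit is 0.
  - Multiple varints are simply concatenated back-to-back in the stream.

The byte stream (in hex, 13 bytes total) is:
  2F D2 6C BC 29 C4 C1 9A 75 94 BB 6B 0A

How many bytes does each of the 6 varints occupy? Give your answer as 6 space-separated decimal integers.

Answer: 1 2 2 4 3 1

Derivation:
  byte[0]=0x2F cont=0 payload=0x2F=47: acc |= 47<<0 -> acc=47 shift=7 [end]
Varint 1: bytes[0:1] = 2F -> value 47 (1 byte(s))
  byte[1]=0xD2 cont=1 payload=0x52=82: acc |= 82<<0 -> acc=82 shift=7
  byte[2]=0x6C cont=0 payload=0x6C=108: acc |= 108<<7 -> acc=13906 shift=14 [end]
Varint 2: bytes[1:3] = D2 6C -> value 13906 (2 byte(s))
  byte[3]=0xBC cont=1 payload=0x3C=60: acc |= 60<<0 -> acc=60 shift=7
  byte[4]=0x29 cont=0 payload=0x29=41: acc |= 41<<7 -> acc=5308 shift=14 [end]
Varint 3: bytes[3:5] = BC 29 -> value 5308 (2 byte(s))
  byte[5]=0xC4 cont=1 payload=0x44=68: acc |= 68<<0 -> acc=68 shift=7
  byte[6]=0xC1 cont=1 payload=0x41=65: acc |= 65<<7 -> acc=8388 shift=14
  byte[7]=0x9A cont=1 payload=0x1A=26: acc |= 26<<14 -> acc=434372 shift=21
  byte[8]=0x75 cont=0 payload=0x75=117: acc |= 117<<21 -> acc=245801156 shift=28 [end]
Varint 4: bytes[5:9] = C4 C1 9A 75 -> value 245801156 (4 byte(s))
  byte[9]=0x94 cont=1 payload=0x14=20: acc |= 20<<0 -> acc=20 shift=7
  byte[10]=0xBB cont=1 payload=0x3B=59: acc |= 59<<7 -> acc=7572 shift=14
  byte[11]=0x6B cont=0 payload=0x6B=107: acc |= 107<<14 -> acc=1760660 shift=21 [end]
Varint 5: bytes[9:12] = 94 BB 6B -> value 1760660 (3 byte(s))
  byte[12]=0x0A cont=0 payload=0x0A=10: acc |= 10<<0 -> acc=10 shift=7 [end]
Varint 6: bytes[12:13] = 0A -> value 10 (1 byte(s))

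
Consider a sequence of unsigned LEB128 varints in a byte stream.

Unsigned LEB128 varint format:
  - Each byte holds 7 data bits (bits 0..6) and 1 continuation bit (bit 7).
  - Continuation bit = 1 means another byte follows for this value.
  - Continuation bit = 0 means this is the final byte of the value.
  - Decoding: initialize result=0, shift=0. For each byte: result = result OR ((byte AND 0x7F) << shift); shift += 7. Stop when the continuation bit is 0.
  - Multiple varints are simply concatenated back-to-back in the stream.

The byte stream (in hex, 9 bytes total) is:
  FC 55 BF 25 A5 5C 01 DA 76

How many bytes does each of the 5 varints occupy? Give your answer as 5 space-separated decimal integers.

Answer: 2 2 2 1 2

Derivation:
  byte[0]=0xFC cont=1 payload=0x7C=124: acc |= 124<<0 -> acc=124 shift=7
  byte[1]=0x55 cont=0 payload=0x55=85: acc |= 85<<7 -> acc=11004 shift=14 [end]
Varint 1: bytes[0:2] = FC 55 -> value 11004 (2 byte(s))
  byte[2]=0xBF cont=1 payload=0x3F=63: acc |= 63<<0 -> acc=63 shift=7
  byte[3]=0x25 cont=0 payload=0x25=37: acc |= 37<<7 -> acc=4799 shift=14 [end]
Varint 2: bytes[2:4] = BF 25 -> value 4799 (2 byte(s))
  byte[4]=0xA5 cont=1 payload=0x25=37: acc |= 37<<0 -> acc=37 shift=7
  byte[5]=0x5C cont=0 payload=0x5C=92: acc |= 92<<7 -> acc=11813 shift=14 [end]
Varint 3: bytes[4:6] = A5 5C -> value 11813 (2 byte(s))
  byte[6]=0x01 cont=0 payload=0x01=1: acc |= 1<<0 -> acc=1 shift=7 [end]
Varint 4: bytes[6:7] = 01 -> value 1 (1 byte(s))
  byte[7]=0xDA cont=1 payload=0x5A=90: acc |= 90<<0 -> acc=90 shift=7
  byte[8]=0x76 cont=0 payload=0x76=118: acc |= 118<<7 -> acc=15194 shift=14 [end]
Varint 5: bytes[7:9] = DA 76 -> value 15194 (2 byte(s))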